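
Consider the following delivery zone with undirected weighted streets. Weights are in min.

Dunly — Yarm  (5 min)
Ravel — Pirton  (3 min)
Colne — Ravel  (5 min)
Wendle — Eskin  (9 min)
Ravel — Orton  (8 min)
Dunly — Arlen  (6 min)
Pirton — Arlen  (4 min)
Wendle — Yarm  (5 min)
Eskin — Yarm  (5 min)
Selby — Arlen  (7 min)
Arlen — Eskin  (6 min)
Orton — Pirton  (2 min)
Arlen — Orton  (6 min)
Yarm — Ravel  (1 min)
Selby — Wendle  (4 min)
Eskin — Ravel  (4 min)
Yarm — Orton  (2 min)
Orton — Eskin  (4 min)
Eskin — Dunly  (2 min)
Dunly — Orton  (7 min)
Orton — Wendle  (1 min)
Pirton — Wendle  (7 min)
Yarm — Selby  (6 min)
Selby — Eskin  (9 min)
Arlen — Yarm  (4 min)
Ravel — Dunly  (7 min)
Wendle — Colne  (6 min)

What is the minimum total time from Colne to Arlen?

Running Dijkstra from Colne:
Colne: 0
Ravel: 5  (via Colne)
Yarm: 6  (via Ravel)
Wendle: 6  (via Colne)
Orton: 7  (via Wendle)
Pirton: 8  (via Ravel)
Eskin: 9  (via Ravel)
Arlen: 10  (via Yarm)
Shortest route: Colne–Ravel–Yarm–Arlen = 10 min.

10 min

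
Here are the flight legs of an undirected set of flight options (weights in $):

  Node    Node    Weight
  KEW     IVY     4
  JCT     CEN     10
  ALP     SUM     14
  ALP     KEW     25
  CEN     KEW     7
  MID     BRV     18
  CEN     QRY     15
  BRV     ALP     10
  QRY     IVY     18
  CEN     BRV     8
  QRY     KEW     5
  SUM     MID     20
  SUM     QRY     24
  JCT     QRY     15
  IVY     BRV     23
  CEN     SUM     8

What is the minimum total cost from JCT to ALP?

Settle nodes by increasing distance from JCT:
JCT: 0
CEN: 10  (via JCT)
QRY: 15  (via JCT)
KEW: 17  (via CEN)
BRV: 18  (via CEN)
SUM: 18  (via CEN)
IVY: 21  (via KEW)
ALP: 28  (via BRV)
Shortest route: JCT → CEN → BRV → ALP = $28.

$28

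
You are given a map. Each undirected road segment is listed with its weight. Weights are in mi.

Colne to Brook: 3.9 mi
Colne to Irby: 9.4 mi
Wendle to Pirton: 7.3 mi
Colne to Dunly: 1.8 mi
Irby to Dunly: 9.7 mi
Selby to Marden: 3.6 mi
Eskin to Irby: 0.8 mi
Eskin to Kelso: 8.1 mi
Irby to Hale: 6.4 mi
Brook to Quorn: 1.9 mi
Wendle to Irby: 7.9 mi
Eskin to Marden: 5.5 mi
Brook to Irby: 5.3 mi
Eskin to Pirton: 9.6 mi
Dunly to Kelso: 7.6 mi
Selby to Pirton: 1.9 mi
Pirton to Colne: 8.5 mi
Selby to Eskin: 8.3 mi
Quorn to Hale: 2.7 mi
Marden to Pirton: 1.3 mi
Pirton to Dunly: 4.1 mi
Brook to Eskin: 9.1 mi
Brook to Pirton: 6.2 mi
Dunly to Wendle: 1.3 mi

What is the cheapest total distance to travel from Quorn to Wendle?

Shortest distances from Quorn:
Quorn: 0
Brook: 1.9  (via Quorn)
Hale: 2.7  (via Quorn)
Colne: 5.8  (via Brook)
Irby: 7.2  (via Brook)
Dunly: 7.6  (via Colne)
Eskin: 8  (via Irby)
Pirton: 8.1  (via Brook)
Wendle: 8.9  (via Dunly)
Shortest route: Quorn–Brook–Colne–Dunly–Wendle = 8.9 mi.

8.9 mi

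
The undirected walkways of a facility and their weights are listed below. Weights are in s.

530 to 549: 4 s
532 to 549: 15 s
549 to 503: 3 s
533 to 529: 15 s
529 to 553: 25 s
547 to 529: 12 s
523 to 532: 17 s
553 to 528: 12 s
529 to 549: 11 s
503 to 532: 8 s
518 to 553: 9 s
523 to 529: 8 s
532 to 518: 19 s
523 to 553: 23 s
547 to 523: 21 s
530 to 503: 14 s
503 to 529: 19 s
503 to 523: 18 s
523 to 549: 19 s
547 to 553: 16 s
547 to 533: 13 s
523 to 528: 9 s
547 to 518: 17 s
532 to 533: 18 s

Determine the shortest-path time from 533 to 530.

Enumerating some paths:
533 - 532 - 549 - 530: 18+15+4 = 37
533 - 529 - 549 - 530: 15+11+4 = 30
533 - 532 - 503 - 549 - 530: 18+8+3+4 = 33
The minimum is 30 s via 533 - 529 - 549 - 530.

30 s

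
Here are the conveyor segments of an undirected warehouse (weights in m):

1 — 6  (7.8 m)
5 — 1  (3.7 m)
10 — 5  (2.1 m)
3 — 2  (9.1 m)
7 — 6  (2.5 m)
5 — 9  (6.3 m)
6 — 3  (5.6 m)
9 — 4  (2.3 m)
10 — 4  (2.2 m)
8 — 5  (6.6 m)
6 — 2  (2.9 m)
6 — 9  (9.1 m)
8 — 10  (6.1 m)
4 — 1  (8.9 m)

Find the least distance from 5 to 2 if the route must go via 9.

Shortest 5→9: 5–9 = 6.3
Best 9 to 2: 9–6–2 costing 12
Total via 9: 6.3 + 12 = 18.3 m.

18.3 m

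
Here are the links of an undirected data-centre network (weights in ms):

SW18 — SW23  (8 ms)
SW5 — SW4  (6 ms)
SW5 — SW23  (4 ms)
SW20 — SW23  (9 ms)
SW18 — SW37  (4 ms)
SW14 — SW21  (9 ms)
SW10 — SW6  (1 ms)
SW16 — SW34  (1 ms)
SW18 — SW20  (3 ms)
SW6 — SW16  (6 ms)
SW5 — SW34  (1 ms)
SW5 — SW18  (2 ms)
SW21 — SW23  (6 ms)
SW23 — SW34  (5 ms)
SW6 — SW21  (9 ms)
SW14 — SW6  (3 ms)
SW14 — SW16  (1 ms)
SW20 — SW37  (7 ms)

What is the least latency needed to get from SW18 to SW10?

9 ms

Shortest distances from SW18:
SW18: 0
SW5: 2  (via SW18)
SW34: 3  (via SW5)
SW20: 3  (via SW18)
SW37: 4  (via SW18)
SW16: 4  (via SW34)
SW14: 5  (via SW16)
SW23: 6  (via SW5)
SW6: 8  (via SW14)
SW4: 8  (via SW5)
SW10: 9  (via SW6)
Shortest route: SW18 → SW5 → SW34 → SW16 → SW14 → SW6 → SW10 = 9 ms.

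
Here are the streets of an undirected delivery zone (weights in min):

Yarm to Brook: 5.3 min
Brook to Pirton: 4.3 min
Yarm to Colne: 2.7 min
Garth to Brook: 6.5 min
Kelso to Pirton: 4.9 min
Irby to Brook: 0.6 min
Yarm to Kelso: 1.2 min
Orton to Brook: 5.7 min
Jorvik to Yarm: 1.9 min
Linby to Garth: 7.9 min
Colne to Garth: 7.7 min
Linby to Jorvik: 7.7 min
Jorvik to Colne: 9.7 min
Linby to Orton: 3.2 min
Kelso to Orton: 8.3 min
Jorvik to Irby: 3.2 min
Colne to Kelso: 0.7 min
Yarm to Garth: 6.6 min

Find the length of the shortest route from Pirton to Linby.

13.2 min

Settle nodes by increasing distance from Pirton:
Pirton: 0
Brook: 4.3  (via Pirton)
Irby: 4.9  (via Brook)
Kelso: 4.9  (via Pirton)
Colne: 5.6  (via Kelso)
Yarm: 6.1  (via Kelso)
Jorvik: 8  (via Yarm)
Orton: 10  (via Brook)
Garth: 10.8  (via Brook)
Linby: 13.2  (via Orton)
Shortest route: Pirton → Brook → Orton → Linby = 13.2 min.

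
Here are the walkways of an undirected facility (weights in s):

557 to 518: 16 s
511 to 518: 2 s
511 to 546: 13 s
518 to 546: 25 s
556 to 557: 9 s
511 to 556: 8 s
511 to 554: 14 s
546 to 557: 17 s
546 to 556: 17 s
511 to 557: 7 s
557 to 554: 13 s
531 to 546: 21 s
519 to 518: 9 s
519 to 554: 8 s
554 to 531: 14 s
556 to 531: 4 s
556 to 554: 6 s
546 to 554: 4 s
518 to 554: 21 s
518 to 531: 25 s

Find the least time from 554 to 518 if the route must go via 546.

19 s

Best 554 to 546: 554–546 costing 4
Shortest 546→518: 546–511–518 = 15
Total via 546: 4 + 15 = 19 s.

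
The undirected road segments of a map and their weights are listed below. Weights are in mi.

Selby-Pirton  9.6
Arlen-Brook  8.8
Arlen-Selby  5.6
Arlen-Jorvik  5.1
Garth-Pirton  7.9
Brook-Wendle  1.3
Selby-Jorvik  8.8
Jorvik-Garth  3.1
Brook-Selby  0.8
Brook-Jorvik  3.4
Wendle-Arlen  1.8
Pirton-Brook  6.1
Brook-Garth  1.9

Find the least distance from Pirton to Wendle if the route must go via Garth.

11.1 mi

Best Pirton to Garth: Pirton–Garth costing 7.9
Shortest Garth→Wendle: Garth–Brook–Wendle = 3.2
Total via Garth: 7.9 + 3.2 = 11.1 mi.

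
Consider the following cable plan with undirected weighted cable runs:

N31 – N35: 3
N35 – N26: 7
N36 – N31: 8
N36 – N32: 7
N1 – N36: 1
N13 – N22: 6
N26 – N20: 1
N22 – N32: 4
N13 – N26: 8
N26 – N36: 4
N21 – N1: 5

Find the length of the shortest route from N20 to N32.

Enumerating some paths:
N20 → N26 → N36 → N32: 1+4+7 = 12
N20 → N26 → N13 → N22 → N32: 1+8+6+4 = 19
The minimum is 12 via N20 → N26 → N36 → N32.

12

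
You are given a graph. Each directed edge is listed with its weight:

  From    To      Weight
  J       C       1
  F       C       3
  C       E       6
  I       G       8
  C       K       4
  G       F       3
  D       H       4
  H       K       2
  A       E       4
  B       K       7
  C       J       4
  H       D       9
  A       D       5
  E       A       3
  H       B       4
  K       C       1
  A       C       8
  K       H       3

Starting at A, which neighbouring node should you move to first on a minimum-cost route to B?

Candidate routes:
A - D - H - B: 5+4+4 = 13
A - C - K - H - B: 8+4+3+4 = 19
The minimum is 13 via A - D - H - B.
So from A the first move is to D.

D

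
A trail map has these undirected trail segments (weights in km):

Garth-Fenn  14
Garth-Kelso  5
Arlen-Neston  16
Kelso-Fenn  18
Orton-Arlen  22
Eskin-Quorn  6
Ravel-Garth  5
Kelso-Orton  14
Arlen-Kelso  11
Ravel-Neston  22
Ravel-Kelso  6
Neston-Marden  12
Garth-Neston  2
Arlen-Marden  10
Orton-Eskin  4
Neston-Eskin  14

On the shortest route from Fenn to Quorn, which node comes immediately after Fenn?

Garth

Compare a few routes:
Fenn → Kelso → Orton → Eskin → Quorn: 18+14+4+6 = 42
Fenn → Garth → Neston → Eskin → Quorn: 14+2+14+6 = 36
Fenn → Garth → Kelso → Orton → Eskin → Quorn: 14+5+14+4+6 = 43
Cheapest is Fenn → Garth → Neston → Eskin → Quorn at 36 km.
So from Fenn the first move is to Garth.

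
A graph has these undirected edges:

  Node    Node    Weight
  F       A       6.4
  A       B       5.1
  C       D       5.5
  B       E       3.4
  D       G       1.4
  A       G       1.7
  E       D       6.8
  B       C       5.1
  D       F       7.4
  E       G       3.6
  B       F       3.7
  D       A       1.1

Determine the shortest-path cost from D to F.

Compare a few routes:
D–F: 7.4 = 7.4
D–A–F: 1.1+6.4 = 7.5
The minimum is 7.4 via D–F.

7.4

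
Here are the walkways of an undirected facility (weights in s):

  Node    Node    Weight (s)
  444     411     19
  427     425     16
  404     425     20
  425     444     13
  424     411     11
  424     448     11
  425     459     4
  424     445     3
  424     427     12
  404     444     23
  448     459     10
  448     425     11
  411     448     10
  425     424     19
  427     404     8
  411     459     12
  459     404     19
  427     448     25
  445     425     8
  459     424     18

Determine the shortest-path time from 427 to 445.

Enumerating some paths:
427–425–445: 16+8 = 24
427–424–445: 12+3 = 15
The minimum is 15 s via 427–424–445.

15 s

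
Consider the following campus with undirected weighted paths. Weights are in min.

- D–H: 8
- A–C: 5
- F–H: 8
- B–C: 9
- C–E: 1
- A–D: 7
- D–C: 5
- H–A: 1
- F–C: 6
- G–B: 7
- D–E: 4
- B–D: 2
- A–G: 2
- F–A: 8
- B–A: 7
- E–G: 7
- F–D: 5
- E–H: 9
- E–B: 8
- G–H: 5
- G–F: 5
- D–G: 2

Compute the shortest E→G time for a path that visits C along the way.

Shortest E→C: E → C = 1
Shortest C→G: C → A → G = 7
Total via C: 1 + 7 = 8 min.

8 min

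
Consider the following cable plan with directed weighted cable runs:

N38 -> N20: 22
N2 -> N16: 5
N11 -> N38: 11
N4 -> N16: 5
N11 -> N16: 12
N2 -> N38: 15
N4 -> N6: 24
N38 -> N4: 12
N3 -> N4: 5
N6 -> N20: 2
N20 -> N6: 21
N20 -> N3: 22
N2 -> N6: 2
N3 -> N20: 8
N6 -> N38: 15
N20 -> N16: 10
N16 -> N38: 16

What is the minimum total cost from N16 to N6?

52

Settle nodes by increasing distance from N16:
N16: 0
N38: 16  (via N16)
N4: 28  (via N38)
N20: 38  (via N38)
N6: 52  (via N4)
Shortest route: N16–N38–N4–N6 = 52.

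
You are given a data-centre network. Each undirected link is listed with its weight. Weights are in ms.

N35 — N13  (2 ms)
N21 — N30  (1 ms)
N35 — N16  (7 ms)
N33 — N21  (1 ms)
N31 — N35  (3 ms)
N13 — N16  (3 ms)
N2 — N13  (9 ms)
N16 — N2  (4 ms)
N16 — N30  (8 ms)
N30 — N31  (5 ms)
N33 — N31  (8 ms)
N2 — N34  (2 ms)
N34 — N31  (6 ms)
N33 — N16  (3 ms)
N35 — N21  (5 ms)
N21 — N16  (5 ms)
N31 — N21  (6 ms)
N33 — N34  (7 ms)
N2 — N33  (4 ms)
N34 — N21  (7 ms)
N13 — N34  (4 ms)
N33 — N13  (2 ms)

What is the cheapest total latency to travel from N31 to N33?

7 ms

Running Dijkstra from N31:
N31: 0
N35: 3  (via N31)
N30: 5  (via N31)
N13: 5  (via N35)
N34: 6  (via N31)
N21: 6  (via N31)
N33: 7  (via N13)
Shortest route: N31–N35–N13–N33 = 7 ms.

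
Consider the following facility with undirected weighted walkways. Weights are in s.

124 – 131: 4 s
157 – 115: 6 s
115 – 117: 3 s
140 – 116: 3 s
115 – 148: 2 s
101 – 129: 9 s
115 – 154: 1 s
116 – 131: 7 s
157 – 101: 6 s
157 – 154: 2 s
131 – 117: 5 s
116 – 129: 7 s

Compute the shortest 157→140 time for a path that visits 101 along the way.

25 s

Best 157 to 101: 157–101 costing 6
Shortest 101→140: 101–129–116–140 = 19
Total via 101: 6 + 19 = 25 s.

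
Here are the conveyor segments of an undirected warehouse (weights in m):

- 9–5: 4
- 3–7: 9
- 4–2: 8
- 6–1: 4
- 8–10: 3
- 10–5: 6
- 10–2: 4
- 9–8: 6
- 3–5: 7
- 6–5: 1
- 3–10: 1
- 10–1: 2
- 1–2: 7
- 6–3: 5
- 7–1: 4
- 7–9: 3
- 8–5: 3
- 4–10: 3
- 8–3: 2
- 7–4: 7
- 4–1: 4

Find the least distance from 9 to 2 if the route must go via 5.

Best 9 to 5: 9 → 5 costing 4
Shortest 5→2: 5 → 10 → 2 = 10
Total via 5: 4 + 10 = 14 m.

14 m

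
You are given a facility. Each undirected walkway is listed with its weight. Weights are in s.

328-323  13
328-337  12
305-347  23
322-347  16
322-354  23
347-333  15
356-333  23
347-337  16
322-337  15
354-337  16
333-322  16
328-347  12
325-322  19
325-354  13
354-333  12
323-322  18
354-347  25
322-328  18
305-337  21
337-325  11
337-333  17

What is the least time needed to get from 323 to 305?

46 s

Running Dijkstra from 323:
323: 0
328: 13  (via 323)
322: 18  (via 323)
337: 25  (via 328)
347: 25  (via 328)
333: 34  (via 322)
325: 36  (via 337)
354: 41  (via 322)
305: 46  (via 337)
Shortest route: 323 → 328 → 337 → 305 = 46 s.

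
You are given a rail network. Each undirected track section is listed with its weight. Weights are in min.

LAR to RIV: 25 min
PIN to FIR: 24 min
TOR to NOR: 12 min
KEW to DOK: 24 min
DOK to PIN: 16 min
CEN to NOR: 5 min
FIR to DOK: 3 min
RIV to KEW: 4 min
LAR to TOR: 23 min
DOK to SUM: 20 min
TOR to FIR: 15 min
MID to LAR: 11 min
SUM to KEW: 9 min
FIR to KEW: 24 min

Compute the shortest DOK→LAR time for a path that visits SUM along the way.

58 min

Shortest DOK→SUM: DOK–SUM = 20
Best SUM to LAR: SUM–KEW–RIV–LAR costing 38
Total via SUM: 20 + 38 = 58 min.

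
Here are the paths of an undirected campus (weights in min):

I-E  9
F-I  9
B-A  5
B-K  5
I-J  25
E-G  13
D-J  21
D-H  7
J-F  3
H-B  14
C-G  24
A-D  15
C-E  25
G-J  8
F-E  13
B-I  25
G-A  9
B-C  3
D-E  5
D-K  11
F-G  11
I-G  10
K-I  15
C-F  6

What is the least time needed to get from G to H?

Shortest distances from G:
G: 0
J: 8  (via G)
A: 9  (via G)
I: 10  (via G)
F: 11  (via G)
E: 13  (via G)
B: 14  (via A)
C: 17  (via F)
D: 18  (via E)
K: 19  (via B)
H: 25  (via D)
Shortest route: G → E → D → H = 25 min.

25 min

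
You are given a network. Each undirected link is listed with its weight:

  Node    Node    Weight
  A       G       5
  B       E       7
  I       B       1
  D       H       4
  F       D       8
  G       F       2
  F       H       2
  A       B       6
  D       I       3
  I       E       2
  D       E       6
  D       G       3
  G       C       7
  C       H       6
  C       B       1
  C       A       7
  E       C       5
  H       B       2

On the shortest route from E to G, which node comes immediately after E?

Enumerating some paths:
E → I → D → G: 2+3+3 = 8
E → I → B → C → G: 2+1+1+7 = 11
E → I → B → H → F → G: 2+1+2+2+2 = 9
E → D → G: 6+3 = 9
The minimum is 8 via E → I → D → G.
So from E the first move is to I.

I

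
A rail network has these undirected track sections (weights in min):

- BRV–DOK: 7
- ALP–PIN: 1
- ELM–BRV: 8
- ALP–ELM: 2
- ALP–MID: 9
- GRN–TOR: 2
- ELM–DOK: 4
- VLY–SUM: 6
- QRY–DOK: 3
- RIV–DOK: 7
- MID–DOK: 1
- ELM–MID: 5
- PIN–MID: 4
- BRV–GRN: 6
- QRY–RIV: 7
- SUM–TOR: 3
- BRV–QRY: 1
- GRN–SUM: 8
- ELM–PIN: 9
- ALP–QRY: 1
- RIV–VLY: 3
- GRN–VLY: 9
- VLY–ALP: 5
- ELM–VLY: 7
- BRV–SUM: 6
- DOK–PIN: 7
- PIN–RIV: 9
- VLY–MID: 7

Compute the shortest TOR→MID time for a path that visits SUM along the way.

14 min

Shortest TOR→SUM: TOR → SUM = 3
Best SUM to MID: SUM → BRV → QRY → DOK → MID costing 11
Total via SUM: 3 + 11 = 14 min.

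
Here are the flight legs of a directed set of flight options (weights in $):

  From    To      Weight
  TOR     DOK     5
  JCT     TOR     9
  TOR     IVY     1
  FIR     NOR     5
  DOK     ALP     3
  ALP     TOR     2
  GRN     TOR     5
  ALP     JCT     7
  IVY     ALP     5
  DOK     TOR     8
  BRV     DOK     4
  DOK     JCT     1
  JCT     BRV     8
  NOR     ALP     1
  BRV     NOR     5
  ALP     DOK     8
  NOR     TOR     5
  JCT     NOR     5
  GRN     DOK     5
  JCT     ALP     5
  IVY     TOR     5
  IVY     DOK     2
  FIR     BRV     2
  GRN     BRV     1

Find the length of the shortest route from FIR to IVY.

$9

Shortest distances from FIR:
FIR: 0
BRV: 2  (via FIR)
NOR: 5  (via FIR)
DOK: 6  (via BRV)
ALP: 6  (via NOR)
JCT: 7  (via DOK)
TOR: 8  (via ALP)
IVY: 9  (via TOR)
Shortest route: FIR → NOR → ALP → TOR → IVY = $9.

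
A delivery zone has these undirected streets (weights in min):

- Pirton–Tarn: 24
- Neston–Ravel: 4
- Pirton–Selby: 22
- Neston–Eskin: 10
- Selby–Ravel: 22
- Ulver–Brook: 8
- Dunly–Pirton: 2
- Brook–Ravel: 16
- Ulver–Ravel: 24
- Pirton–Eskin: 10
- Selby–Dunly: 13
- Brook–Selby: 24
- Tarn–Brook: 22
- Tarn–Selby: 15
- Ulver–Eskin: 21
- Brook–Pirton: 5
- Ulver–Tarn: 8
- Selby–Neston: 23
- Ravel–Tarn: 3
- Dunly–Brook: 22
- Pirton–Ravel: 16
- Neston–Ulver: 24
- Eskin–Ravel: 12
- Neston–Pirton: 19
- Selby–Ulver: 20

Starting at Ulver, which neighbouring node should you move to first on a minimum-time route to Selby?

Selby

Compare a few routes:
Ulver - Selby: 20 = 20
Ulver - Brook - Pirton - Dunly - Selby: 8+5+2+13 = 28
Ulver - Tarn - Selby: 8+15 = 23
Cheapest is Ulver - Selby at 20 min.
So from Ulver the first move is to Selby.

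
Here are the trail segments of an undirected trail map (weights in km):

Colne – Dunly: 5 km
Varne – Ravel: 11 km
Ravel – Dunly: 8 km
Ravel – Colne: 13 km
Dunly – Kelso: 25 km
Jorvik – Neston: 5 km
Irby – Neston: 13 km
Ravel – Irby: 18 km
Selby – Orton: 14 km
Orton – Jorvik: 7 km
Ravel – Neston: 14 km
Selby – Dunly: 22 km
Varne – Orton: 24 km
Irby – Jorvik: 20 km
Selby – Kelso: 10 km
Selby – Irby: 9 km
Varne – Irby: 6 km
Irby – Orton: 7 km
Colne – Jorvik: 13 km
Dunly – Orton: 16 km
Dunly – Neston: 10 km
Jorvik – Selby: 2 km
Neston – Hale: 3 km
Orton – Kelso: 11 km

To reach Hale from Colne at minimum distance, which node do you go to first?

Dunly

Enumerating some paths:
Colne - Dunly - Neston - Hale: 5+10+3 = 18
Colne - Jorvik - Neston - Hale: 13+5+3 = 21
Colne - Dunly - Ravel - Neston - Hale: 5+8+14+3 = 30
The minimum is 18 km via Colne - Dunly - Neston - Hale.
So from Colne the first move is to Dunly.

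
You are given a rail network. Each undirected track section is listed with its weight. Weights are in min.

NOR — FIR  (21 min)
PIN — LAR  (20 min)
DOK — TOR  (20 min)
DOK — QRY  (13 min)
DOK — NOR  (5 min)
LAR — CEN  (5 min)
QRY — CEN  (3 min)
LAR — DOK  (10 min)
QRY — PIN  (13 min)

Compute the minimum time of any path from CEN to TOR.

Candidate routes:
CEN → QRY → DOK → TOR: 3+13+20 = 36
CEN → LAR → DOK → TOR: 5+10+20 = 35
CEN → QRY → PIN → LAR → DOK → TOR: 3+13+20+10+20 = 66
The minimum is 35 min via CEN → LAR → DOK → TOR.

35 min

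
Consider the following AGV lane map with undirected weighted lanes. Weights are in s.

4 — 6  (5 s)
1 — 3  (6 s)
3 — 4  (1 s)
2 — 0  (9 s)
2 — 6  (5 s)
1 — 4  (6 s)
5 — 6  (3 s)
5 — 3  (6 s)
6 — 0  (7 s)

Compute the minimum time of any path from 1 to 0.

Compare a few routes:
1 → 4 → 6 → 0: 6+5+7 = 18
1 → 3 → 5 → 6 → 0: 6+6+3+7 = 22
1 → 3 → 4 → 6 → 0: 6+1+5+7 = 19
The minimum is 18 s via 1 → 4 → 6 → 0.

18 s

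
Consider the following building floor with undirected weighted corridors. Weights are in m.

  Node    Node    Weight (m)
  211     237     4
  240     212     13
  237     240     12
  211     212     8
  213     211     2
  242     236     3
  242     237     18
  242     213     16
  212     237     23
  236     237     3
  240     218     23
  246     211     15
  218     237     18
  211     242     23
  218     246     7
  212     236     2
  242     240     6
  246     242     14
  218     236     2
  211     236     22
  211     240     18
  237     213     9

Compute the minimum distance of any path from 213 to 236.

Running Dijkstra from 213:
213: 0
211: 2  (via 213)
237: 6  (via 211)
236: 9  (via 237)
Shortest route: 213 → 211 → 237 → 236 = 9 m.

9 m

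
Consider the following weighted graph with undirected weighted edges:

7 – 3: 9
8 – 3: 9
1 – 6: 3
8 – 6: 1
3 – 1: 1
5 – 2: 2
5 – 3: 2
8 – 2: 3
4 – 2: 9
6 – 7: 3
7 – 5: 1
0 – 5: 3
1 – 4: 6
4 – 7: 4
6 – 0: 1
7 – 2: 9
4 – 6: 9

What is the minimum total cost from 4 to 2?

7

Candidate routes:
4–1–3–5–2: 6+1+2+2 = 11
4–7–6–8–2: 4+3+1+3 = 11
4–2: 9 = 9
4–7–5–2: 4+1+2 = 7
Cheapest is 4–7–5–2 at 7.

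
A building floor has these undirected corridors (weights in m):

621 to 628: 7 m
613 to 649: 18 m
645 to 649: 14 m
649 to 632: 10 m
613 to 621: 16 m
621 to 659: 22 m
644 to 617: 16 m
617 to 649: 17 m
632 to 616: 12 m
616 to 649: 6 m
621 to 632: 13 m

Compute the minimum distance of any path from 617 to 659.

62 m

Candidate routes:
617 - 649 - 616 - 632 - 621 - 659: 17+6+12+13+22 = 70
617 - 649 - 632 - 621 - 659: 17+10+13+22 = 62
Cheapest is 617 - 649 - 632 - 621 - 659 at 62 m.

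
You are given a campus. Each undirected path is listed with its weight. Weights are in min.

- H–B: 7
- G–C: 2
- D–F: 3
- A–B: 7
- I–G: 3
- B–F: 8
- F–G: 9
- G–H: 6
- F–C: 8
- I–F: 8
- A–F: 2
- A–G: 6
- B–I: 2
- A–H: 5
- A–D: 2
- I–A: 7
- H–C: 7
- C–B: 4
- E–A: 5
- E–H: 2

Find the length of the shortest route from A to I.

7 min

Shortest distances from A:
A: 0
D: 2  (via A)
F: 2  (via A)
E: 5  (via A)
H: 5  (via A)
G: 6  (via A)
B: 7  (via A)
I: 7  (via A)
Shortest route: A → I = 7 min.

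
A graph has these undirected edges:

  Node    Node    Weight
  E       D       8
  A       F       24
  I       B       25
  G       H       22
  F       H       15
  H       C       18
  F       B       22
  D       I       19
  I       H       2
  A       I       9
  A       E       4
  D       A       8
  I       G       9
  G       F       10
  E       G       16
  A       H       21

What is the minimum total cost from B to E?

Candidate routes:
B–F–G–E: 22+10+16 = 48
B–I–G–E: 25+9+16 = 50
B–I–A–E: 25+9+4 = 38
Cheapest is B–I–A–E at 38.

38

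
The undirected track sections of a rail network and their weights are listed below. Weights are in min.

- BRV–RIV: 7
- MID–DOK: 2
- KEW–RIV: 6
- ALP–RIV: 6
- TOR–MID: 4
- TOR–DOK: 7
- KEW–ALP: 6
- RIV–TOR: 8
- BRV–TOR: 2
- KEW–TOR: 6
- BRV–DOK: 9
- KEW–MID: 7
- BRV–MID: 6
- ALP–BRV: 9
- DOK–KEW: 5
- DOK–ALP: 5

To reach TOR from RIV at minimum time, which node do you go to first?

TOR

Compare a few routes:
RIV → TOR: 8 = 8
RIV → KEW → TOR: 6+6 = 12
RIV → BRV → TOR: 7+2 = 9
The minimum is 8 min via RIV → TOR.
So from RIV the first move is to TOR.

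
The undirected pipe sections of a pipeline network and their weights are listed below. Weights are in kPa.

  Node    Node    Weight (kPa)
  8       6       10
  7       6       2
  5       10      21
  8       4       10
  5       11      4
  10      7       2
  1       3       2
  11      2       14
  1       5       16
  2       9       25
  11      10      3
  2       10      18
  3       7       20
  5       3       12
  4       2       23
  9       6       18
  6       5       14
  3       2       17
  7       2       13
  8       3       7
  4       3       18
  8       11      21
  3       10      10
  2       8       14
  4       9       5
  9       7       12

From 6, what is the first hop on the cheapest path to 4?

Compare a few routes:
6 → 8 → 4: 10+10 = 20
6 → 7 → 9 → 4: 2+12+5 = 19
Cheapest is 6 → 7 → 9 → 4 at 19 kPa.
So from 6 the first move is to 7.

7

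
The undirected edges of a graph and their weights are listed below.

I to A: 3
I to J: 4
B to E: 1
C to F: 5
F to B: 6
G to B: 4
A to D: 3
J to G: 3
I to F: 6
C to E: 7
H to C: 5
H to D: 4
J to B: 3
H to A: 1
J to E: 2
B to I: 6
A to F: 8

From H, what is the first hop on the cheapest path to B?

A

Enumerating some paths:
H → A → I → B: 1+3+6 = 10
H → A → I → J → B: 1+3+4+3 = 11
H → A → I → J → E → B: 1+3+4+2+1 = 11
Cheapest is H → A → I → B at 10.
So from H the first move is to A.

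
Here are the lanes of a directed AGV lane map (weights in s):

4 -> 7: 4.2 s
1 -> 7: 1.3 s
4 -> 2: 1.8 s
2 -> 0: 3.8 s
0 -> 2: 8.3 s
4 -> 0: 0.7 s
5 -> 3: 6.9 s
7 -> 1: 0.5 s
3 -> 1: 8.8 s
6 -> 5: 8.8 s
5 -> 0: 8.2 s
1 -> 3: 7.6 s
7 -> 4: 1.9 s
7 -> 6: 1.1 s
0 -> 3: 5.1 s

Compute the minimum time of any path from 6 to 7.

Running Dijkstra from 6:
6: 0
5: 8.8  (via 6)
3: 15.7  (via 5)
0: 17  (via 5)
1: 24.5  (via 3)
2: 25.3  (via 0)
7: 25.8  (via 1)
Shortest route: 6–5–3–1–7 = 25.8 s.

25.8 s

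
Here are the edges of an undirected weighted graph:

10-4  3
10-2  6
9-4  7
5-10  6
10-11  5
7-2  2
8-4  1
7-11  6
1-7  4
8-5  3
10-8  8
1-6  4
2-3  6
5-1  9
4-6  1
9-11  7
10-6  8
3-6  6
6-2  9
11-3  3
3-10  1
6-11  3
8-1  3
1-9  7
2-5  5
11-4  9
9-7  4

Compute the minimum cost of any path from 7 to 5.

7

Candidate routes:
7–2–5: 2+5 = 7
7–1–8–5: 4+3+3 = 10
7–1–5: 4+9 = 13
Cheapest is 7–2–5 at 7.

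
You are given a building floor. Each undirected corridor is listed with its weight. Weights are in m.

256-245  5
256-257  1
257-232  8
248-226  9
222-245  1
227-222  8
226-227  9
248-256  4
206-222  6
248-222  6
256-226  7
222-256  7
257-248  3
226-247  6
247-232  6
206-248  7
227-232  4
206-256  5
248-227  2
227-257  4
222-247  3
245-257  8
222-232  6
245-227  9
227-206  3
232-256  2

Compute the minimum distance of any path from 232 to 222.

Running Dijkstra from 232:
232: 0
256: 2  (via 232)
257: 3  (via 256)
227: 4  (via 232)
247: 6  (via 232)
248: 6  (via 256)
222: 6  (via 232)
Shortest route: 232 → 222 = 6 m.

6 m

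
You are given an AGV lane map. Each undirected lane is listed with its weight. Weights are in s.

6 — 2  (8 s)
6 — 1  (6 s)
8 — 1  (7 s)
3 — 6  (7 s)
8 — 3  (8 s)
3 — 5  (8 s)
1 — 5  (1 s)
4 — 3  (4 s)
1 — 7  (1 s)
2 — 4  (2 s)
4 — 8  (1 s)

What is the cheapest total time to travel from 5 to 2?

Settle nodes by increasing distance from 5:
5: 0
1: 1  (via 5)
7: 2  (via 1)
6: 7  (via 1)
3: 8  (via 5)
8: 8  (via 1)
4: 9  (via 8)
2: 11  (via 4)
Shortest route: 5 → 1 → 8 → 4 → 2 = 11 s.

11 s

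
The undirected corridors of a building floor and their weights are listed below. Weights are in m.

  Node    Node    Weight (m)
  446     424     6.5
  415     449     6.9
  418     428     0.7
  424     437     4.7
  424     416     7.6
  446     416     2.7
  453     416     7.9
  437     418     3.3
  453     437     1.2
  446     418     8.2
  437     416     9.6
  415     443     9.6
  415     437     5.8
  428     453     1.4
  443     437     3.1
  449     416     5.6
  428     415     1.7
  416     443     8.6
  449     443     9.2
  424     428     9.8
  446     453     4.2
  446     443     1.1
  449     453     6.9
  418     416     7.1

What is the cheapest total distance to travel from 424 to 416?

Compare a few routes:
424 - 416: 7.6 = 7.6
424 - 446 - 416: 6.5+2.7 = 9.2
424 - 437 - 443 - 446 - 416: 4.7+3.1+1.1+2.7 = 11.6
Cheapest is 424 - 416 at 7.6 m.

7.6 m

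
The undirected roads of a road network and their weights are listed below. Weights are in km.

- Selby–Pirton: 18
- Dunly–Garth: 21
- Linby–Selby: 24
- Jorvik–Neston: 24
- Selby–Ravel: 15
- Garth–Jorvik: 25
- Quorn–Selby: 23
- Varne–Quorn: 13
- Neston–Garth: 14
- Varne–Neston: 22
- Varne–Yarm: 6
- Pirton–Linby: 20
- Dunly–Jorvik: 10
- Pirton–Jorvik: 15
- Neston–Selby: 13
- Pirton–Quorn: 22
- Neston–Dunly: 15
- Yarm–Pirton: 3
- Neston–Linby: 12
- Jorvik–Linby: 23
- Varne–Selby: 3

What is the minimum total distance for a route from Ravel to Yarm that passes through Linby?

Best Ravel to Linby: Ravel–Selby–Linby costing 39
Shortest Linby→Yarm: Linby–Pirton–Yarm = 23
Total via Linby: 39 + 23 = 62 km.

62 km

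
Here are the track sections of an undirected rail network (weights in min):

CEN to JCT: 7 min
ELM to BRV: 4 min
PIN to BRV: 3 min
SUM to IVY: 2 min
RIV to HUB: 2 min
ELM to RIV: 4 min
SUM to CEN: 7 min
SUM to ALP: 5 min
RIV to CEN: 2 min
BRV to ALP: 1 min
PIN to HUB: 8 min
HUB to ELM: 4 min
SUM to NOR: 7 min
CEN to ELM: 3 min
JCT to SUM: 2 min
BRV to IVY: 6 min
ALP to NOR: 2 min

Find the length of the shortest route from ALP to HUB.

9 min

Shortest distances from ALP:
ALP: 0
BRV: 1  (via ALP)
NOR: 2  (via ALP)
PIN: 4  (via BRV)
SUM: 5  (via ALP)
ELM: 5  (via BRV)
JCT: 7  (via SUM)
IVY: 7  (via BRV)
CEN: 8  (via ELM)
RIV: 9  (via ELM)
HUB: 9  (via ELM)
Shortest route: ALP → BRV → ELM → HUB = 9 min.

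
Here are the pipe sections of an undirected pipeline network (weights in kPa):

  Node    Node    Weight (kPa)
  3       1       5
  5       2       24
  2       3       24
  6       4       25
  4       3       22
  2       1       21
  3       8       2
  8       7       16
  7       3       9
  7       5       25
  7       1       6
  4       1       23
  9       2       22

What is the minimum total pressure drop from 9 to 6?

91 kPa

Compare a few routes:
9 - 2 - 1 - 4 - 6: 22+21+23+25 = 91
9 - 2 - 3 - 1 - 4 - 6: 22+24+5+23+25 = 99
9 - 2 - 3 - 4 - 6: 22+24+22+25 = 93
9 - 2 - 1 - 3 - 4 - 6: 22+21+5+22+25 = 95
Cheapest is 9 - 2 - 1 - 4 - 6 at 91 kPa.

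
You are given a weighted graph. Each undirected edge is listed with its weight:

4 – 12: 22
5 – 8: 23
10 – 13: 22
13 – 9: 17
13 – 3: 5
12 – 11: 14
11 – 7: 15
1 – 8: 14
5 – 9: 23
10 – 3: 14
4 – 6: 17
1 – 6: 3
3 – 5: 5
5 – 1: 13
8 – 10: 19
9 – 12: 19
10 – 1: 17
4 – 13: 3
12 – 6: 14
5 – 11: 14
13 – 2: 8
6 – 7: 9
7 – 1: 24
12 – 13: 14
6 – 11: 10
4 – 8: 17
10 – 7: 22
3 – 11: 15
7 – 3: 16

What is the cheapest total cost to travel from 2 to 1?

31

Enumerating some paths:
2 → 13 → 3 → 5 → 1: 8+5+5+13 = 31
2 → 13 → 3 → 11 → 6 → 1: 8+5+15+10+3 = 41
2 → 13 → 12 → 6 → 1: 8+14+14+3 = 39
2 → 13 → 3 → 7 → 6 → 1: 8+5+16+9+3 = 41
Cheapest is 2 → 13 → 3 → 5 → 1 at 31.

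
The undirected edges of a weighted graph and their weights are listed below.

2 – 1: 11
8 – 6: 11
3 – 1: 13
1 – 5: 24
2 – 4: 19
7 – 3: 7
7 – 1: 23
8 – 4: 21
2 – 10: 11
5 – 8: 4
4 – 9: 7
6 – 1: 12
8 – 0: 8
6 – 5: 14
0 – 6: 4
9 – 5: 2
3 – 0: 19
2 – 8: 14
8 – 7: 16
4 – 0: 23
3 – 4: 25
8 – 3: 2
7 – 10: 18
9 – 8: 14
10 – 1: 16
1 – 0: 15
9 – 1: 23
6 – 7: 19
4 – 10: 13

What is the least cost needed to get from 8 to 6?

Shortest distances from 8:
8: 0
3: 2  (via 8)
5: 4  (via 8)
9: 6  (via 5)
0: 8  (via 8)
7: 9  (via 3)
6: 11  (via 8)
Shortest route: 8 → 6 = 11.

11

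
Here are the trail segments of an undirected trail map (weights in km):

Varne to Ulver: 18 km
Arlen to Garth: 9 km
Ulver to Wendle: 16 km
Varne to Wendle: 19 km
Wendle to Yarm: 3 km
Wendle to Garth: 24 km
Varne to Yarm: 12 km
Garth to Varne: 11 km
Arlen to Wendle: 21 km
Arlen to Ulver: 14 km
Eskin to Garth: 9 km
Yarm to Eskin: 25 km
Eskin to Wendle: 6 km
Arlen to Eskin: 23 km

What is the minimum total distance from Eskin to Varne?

Shortest distances from Eskin:
Eskin: 0
Wendle: 6  (via Eskin)
Garth: 9  (via Eskin)
Yarm: 9  (via Wendle)
Arlen: 18  (via Garth)
Varne: 20  (via Garth)
Shortest route: Eskin–Garth–Varne = 20 km.

20 km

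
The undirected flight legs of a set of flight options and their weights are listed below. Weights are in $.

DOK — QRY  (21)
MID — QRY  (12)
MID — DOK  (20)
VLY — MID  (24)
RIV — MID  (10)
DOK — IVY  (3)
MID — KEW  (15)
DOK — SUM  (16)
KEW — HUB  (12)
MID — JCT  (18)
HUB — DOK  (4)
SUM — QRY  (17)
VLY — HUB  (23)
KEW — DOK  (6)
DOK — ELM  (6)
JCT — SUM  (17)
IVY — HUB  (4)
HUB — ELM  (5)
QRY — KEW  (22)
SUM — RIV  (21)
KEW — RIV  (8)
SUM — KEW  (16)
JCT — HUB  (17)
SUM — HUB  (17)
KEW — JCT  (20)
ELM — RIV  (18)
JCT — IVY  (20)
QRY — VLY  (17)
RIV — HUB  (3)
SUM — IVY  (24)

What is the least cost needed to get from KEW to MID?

Candidate routes:
KEW–MID: 15 = 15
KEW–RIV–MID: 8+10 = 18
Cheapest is KEW–MID at $15.

$15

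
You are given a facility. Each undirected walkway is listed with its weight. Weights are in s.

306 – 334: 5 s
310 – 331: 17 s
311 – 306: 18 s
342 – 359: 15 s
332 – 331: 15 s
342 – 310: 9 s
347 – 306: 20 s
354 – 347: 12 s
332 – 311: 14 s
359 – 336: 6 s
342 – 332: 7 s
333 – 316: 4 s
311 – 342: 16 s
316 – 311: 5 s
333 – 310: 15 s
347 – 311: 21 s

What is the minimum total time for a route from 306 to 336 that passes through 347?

Best 306 to 347: 306 → 347 costing 20
Shortest 347→336: 347 → 311 → 342 → 359 → 336 = 58
Total via 347: 20 + 58 = 78 s.

78 s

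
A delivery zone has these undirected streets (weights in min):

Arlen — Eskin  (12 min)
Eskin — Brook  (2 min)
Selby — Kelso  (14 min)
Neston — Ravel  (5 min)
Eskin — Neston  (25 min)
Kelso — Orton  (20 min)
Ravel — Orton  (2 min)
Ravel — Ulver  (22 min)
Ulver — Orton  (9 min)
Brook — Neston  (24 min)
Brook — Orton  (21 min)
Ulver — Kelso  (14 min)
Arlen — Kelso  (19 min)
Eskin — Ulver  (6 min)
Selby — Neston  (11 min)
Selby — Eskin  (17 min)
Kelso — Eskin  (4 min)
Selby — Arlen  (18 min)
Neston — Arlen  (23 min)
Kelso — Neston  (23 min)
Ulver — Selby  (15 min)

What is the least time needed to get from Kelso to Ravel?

21 min

Compare a few routes:
Kelso → Orton → Ravel: 20+2 = 22
Kelso → Neston → Ravel: 23+5 = 28
Kelso → Eskin → Ulver → Orton → Ravel: 4+6+9+2 = 21
Kelso → Ulver → Orton → Ravel: 14+9+2 = 25
Cheapest is Kelso → Eskin → Ulver → Orton → Ravel at 21 min.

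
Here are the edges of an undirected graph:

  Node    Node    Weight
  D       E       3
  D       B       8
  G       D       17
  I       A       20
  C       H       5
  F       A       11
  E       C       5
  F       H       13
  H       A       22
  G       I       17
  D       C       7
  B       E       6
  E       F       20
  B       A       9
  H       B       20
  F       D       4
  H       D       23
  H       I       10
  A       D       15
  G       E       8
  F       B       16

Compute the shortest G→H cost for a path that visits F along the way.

28

Best G to F: G → E → D → F costing 15
Best F to H: F → H costing 13
Total via F: 15 + 13 = 28.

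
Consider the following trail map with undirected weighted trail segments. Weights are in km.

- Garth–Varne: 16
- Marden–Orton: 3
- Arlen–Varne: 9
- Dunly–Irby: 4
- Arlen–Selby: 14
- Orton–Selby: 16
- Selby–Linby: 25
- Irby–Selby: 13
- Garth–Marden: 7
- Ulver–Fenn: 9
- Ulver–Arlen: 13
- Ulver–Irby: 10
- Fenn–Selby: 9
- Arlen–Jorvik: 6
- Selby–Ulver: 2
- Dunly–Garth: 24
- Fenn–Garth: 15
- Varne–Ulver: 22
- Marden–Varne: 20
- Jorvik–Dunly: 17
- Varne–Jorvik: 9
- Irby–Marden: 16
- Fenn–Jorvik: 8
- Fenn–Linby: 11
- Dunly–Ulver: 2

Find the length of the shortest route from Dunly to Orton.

20 km

Enumerating some paths:
Dunly → Ulver → Selby → Orton: 2+2+16 = 20
Dunly → Irby → Ulver → Selby → Orton: 4+10+2+16 = 32
Dunly → Ulver → Irby → Marden → Orton: 2+10+16+3 = 31
Dunly → Irby → Marden → Orton: 4+16+3 = 23
Cheapest is Dunly → Ulver → Selby → Orton at 20 km.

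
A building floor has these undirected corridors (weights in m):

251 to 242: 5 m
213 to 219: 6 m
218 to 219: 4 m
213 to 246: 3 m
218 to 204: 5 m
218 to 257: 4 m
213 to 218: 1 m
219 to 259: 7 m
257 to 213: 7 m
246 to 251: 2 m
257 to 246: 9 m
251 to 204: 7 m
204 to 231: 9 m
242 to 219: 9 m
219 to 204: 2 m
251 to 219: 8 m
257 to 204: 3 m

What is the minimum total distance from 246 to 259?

Compare a few routes:
246 → 213 → 218 → 219 → 259: 3+1+4+7 = 15
246 → 213 → 219 → 259: 3+6+7 = 16
The minimum is 15 m via 246 → 213 → 218 → 219 → 259.

15 m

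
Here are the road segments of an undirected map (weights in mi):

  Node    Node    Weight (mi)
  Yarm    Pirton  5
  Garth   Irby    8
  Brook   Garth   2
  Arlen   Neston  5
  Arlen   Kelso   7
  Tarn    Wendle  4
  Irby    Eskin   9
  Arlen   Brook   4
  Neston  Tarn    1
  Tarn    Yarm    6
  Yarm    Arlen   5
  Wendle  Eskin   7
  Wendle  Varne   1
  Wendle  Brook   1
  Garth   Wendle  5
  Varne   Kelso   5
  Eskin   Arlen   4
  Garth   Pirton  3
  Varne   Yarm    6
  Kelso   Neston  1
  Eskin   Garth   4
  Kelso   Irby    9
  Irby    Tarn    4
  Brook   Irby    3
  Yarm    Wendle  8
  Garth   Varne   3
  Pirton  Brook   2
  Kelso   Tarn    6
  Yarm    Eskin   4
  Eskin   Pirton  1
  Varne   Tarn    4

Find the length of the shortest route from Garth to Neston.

Shortest distances from Garth:
Garth: 0
Brook: 2  (via Garth)
Pirton: 3  (via Garth)
Wendle: 3  (via Brook)
Varne: 3  (via Garth)
Eskin: 4  (via Garth)
Irby: 5  (via Brook)
Arlen: 6  (via Brook)
Tarn: 7  (via Wendle)
Neston: 8  (via Tarn)
Shortest route: Garth → Brook → Wendle → Tarn → Neston = 8 mi.

8 mi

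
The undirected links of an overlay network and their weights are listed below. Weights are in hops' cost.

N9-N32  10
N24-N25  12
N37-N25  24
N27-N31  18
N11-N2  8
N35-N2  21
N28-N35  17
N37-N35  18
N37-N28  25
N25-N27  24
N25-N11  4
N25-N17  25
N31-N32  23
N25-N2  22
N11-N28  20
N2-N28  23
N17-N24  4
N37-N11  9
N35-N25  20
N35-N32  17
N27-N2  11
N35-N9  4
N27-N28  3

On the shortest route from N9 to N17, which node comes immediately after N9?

Candidate routes:
N9–N35–N25–N17: 4+20+25 = 49
N9–N35–N25–N24–N17: 4+20+12+4 = 40
The minimum is 40 hops' cost via N9–N35–N25–N24–N17.
So from N9 the first move is to N35.

N35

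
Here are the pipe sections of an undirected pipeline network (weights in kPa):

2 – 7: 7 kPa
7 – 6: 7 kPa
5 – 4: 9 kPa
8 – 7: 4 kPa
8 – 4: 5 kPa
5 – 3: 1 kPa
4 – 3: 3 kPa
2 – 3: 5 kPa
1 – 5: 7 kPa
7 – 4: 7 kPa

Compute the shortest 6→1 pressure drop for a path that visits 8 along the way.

27 kPa

Best 6 to 8: 6–7–8 costing 11
Best 8 to 1: 8–4–3–5–1 costing 16
Total via 8: 11 + 16 = 27 kPa.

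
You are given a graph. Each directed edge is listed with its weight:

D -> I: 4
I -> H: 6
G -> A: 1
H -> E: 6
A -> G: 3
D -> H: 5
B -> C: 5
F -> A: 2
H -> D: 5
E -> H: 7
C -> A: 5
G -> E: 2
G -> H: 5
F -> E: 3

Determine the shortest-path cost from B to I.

Shortest distances from B:
B: 0
C: 5  (via B)
A: 10  (via C)
G: 13  (via A)
E: 15  (via G)
H: 18  (via G)
D: 23  (via H)
I: 27  (via D)
Shortest route: B → C → A → G → H → D → I = 27.

27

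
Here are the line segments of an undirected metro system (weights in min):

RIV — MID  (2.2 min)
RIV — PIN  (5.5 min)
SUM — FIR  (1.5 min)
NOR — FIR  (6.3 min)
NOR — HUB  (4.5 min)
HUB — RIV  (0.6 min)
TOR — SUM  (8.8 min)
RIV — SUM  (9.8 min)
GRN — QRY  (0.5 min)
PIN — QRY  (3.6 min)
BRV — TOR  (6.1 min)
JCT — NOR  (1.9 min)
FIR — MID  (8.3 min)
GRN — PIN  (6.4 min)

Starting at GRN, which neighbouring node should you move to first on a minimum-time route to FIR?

Compare a few routes:
GRN → QRY → PIN → RIV → SUM → FIR: 0.5+3.6+5.5+9.8+1.5 = 20.9
GRN → QRY → PIN → RIV → HUB → NOR → FIR: 0.5+3.6+5.5+0.6+4.5+6.3 = 21
GRN → PIN → RIV → MID → FIR: 6.4+5.5+2.2+8.3 = 22.4
GRN → QRY → PIN → RIV → MID → FIR: 0.5+3.6+5.5+2.2+8.3 = 20.1
The minimum is 20.1 min via GRN → QRY → PIN → RIV → MID → FIR.
So from GRN the first move is to QRY.

QRY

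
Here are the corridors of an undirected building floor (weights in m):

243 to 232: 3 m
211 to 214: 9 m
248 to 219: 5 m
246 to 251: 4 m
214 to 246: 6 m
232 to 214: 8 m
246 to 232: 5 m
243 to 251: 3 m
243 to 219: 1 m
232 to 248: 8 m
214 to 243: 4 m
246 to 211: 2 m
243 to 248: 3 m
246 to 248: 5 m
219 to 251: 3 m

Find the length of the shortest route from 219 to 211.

Running Dijkstra from 219:
219: 0
243: 1  (via 219)
251: 3  (via 219)
248: 4  (via 243)
232: 4  (via 243)
214: 5  (via 243)
246: 7  (via 251)
211: 9  (via 246)
Shortest route: 219–251–246–211 = 9 m.

9 m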